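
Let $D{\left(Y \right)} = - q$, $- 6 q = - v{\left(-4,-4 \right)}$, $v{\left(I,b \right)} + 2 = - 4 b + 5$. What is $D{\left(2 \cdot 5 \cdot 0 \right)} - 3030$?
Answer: $- \frac{18199}{6} \approx -3033.2$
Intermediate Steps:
$v{\left(I,b \right)} = 3 - 4 b$ ($v{\left(I,b \right)} = -2 - \left(-5 + 4 b\right) = 3 - 4 b$)
$q = \frac{19}{6}$ ($q = - \frac{\left(-1\right) \left(3 - -16\right)}{6} = - \frac{\left(-1\right) \left(3 + 16\right)}{6} = - \frac{\left(-1\right) 19}{6} = \left(- \frac{1}{6}\right) \left(-19\right) = \frac{19}{6} \approx 3.1667$)
$D{\left(Y \right)} = - \frac{19}{6}$ ($D{\left(Y \right)} = \left(-1\right) \frac{19}{6} = - \frac{19}{6}$)
$D{\left(2 \cdot 5 \cdot 0 \right)} - 3030 = - \frac{19}{6} - 3030 = - \frac{18199}{6}$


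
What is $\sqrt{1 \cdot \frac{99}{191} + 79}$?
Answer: $\frac{2 \sqrt{725227}}{191} \approx 8.9173$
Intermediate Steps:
$\sqrt{1 \cdot \frac{99}{191} + 79} = \sqrt{\frac{99}{191} + 79} = \sqrt{\frac{15188}{191}} = \frac{2 \sqrt{725227}}{191}$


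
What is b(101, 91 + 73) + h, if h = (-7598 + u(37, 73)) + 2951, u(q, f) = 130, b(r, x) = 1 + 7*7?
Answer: -4467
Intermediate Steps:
b(r, x) = 50 (b(r, x) = 1 + 49 = 50)
h = -4517 (h = (-7598 + 130) + 2951 = -7468 + 2951 = -4517)
b(101, 91 + 73) + h = 50 - 4517 = -4467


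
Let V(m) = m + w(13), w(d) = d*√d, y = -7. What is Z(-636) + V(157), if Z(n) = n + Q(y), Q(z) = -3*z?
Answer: -458 + 13*√13 ≈ -411.13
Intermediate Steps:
w(d) = d^(3/2)
V(m) = m + 13*√13 (V(m) = m + 13^(3/2) = m + 13*√13)
Z(n) = 21 + n (Z(n) = n - 3*(-7) = n + 21 = 21 + n)
Z(-636) + V(157) = (21 - 636) + (157 + 13*√13) = -615 + (157 + 13*√13) = -458 + 13*√13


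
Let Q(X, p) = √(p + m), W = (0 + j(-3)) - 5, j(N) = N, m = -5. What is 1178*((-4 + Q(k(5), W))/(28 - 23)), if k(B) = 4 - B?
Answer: -4712/5 + 1178*I*√13/5 ≈ -942.4 + 849.47*I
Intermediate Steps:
W = -8 (W = (0 - 3) - 5 = -3 - 5 = -8)
Q(X, p) = √(-5 + p) (Q(X, p) = √(p - 5) = √(-5 + p))
1178*((-4 + Q(k(5), W))/(28 - 23)) = 1178*((-4 + √(-5 - 8))/(28 - 23)) = 1178*((-4 + √(-13))/5) = 1178*((-4 + I*√13)*(⅕)) = 1178*(-⅘ + I*√13/5) = -4712/5 + 1178*I*√13/5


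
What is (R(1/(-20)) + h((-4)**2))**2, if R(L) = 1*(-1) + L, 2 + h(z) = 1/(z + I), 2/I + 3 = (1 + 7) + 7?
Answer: 33605209/3763600 ≈ 8.9290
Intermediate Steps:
I = 1/6 (I = 2/(-3 + ((1 + 7) + 7)) = 2/(-3 + (8 + 7)) = 2/(-3 + 15) = 2/12 = 2*(1/12) = 1/6 ≈ 0.16667)
h(z) = -2 + 1/(1/6 + z) (h(z) = -2 + 1/(z + 1/6) = -2 + 1/(1/6 + z))
R(L) = -1 + L
(R(1/(-20)) + h((-4)**2))**2 = ((-1 + 1/(-20)) + 4*(1 - 3*(-4)**2)/(1 + 6*(-4)**2))**2 = ((-1 - 1/20) + 4*(1 - 3*16)/(1 + 6*16))**2 = (-21/20 + 4*(1 - 48)/(1 + 96))**2 = (-21/20 + 4*(-47)/97)**2 = (-21/20 + 4*(1/97)*(-47))**2 = (-21/20 - 188/97)**2 = (-5797/1940)**2 = 33605209/3763600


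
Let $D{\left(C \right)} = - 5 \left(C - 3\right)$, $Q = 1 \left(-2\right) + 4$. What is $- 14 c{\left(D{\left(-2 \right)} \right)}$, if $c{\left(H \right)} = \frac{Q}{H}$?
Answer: $- \frac{28}{25} \approx -1.12$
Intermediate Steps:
$Q = 2$ ($Q = -2 + 4 = 2$)
$D{\left(C \right)} = 15 - 5 C$ ($D{\left(C \right)} = - 5 \left(-3 + C\right) = 15 - 5 C$)
$c{\left(H \right)} = \frac{2}{H}$
$- 14 c{\left(D{\left(-2 \right)} \right)} = - 14 \frac{2}{15 - -10} = - 14 \frac{2}{15 + 10} = - 14 \cdot \frac{2}{25} = - 14 \cdot 2 \cdot \frac{1}{25} = \left(-14\right) \frac{2}{25} = - \frac{28}{25}$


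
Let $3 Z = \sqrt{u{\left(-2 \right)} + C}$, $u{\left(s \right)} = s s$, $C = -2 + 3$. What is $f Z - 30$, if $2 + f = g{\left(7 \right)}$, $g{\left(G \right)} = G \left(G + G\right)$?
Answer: $-30 + 32 \sqrt{5} \approx 41.554$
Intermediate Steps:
$g{\left(G \right)} = 2 G^{2}$ ($g{\left(G \right)} = G 2 G = 2 G^{2}$)
$f = 96$ ($f = -2 + 2 \cdot 7^{2} = -2 + 2 \cdot 49 = -2 + 98 = 96$)
$C = 1$
$u{\left(s \right)} = s^{2}$
$Z = \frac{\sqrt{5}}{3}$ ($Z = \frac{\sqrt{\left(-2\right)^{2} + 1}}{3} = \frac{\sqrt{4 + 1}}{3} = \frac{\sqrt{5}}{3} \approx 0.74536$)
$f Z - 30 = 96 \frac{\sqrt{5}}{3} - 30 = 32 \sqrt{5} - 30 = -30 + 32 \sqrt{5}$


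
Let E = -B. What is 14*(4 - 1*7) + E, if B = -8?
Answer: -34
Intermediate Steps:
E = 8 (E = -1*(-8) = 8)
14*(4 - 1*7) + E = 14*(4 - 1*7) + 8 = 14*(4 - 7) + 8 = 14*(-3) + 8 = -42 + 8 = -34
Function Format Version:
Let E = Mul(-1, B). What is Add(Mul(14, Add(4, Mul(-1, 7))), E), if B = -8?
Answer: -34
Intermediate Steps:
E = 8 (E = Mul(-1, -8) = 8)
Add(Mul(14, Add(4, Mul(-1, 7))), E) = Add(Mul(14, Add(4, Mul(-1, 7))), 8) = Add(Mul(14, Add(4, -7)), 8) = Add(Mul(14, -3), 8) = Add(-42, 8) = -34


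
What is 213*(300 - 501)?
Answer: -42813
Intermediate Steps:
213*(300 - 501) = 213*(-201) = -42813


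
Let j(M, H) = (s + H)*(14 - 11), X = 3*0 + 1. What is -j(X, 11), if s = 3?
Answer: -42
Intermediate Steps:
X = 1 (X = 0 + 1 = 1)
j(M, H) = 9 + 3*H (j(M, H) = (3 + H)*(14 - 11) = (3 + H)*3 = 9 + 3*H)
-j(X, 11) = -(9 + 3*11) = -(9 + 33) = -1*42 = -42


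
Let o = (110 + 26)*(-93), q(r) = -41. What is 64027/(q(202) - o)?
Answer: 64027/12607 ≈ 5.0787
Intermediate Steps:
o = -12648 (o = 136*(-93) = -12648)
64027/(q(202) - o) = 64027/(-41 - 1*(-12648)) = 64027/(-41 + 12648) = 64027/12607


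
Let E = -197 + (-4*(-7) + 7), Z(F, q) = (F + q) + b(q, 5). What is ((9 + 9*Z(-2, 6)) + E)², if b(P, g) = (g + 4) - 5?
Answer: 6561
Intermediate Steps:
b(P, g) = -1 + g (b(P, g) = (4 + g) - 5 = -1 + g)
Z(F, q) = 4 + F + q (Z(F, q) = (F + q) + (-1 + 5) = (F + q) + 4 = 4 + F + q)
E = -162 (E = -197 + (28 + 7) = -197 + 35 = -162)
((9 + 9*Z(-2, 6)) + E)² = ((9 + 9*(4 - 2 + 6)) - 162)² = ((9 + 9*8) - 162)² = ((9 + 72) - 162)² = (81 - 162)² = (-81)² = 6561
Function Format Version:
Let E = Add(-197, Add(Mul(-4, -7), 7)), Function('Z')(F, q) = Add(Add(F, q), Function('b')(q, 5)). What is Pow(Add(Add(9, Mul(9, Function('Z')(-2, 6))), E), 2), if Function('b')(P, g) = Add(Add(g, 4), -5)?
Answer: 6561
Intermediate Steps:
Function('b')(P, g) = Add(-1, g) (Function('b')(P, g) = Add(Add(4, g), -5) = Add(-1, g))
Function('Z')(F, q) = Add(4, F, q) (Function('Z')(F, q) = Add(Add(F, q), Add(-1, 5)) = Add(Add(F, q), 4) = Add(4, F, q))
E = -162 (E = Add(-197, Add(28, 7)) = Add(-197, 35) = -162)
Pow(Add(Add(9, Mul(9, Function('Z')(-2, 6))), E), 2) = Pow(Add(Add(9, Mul(9, Add(4, -2, 6))), -162), 2) = Pow(Add(Add(9, Mul(9, 8)), -162), 2) = Pow(Add(Add(9, 72), -162), 2) = Pow(Add(81, -162), 2) = Pow(-81, 2) = 6561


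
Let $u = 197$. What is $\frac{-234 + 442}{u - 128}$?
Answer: $\frac{208}{69} \approx 3.0145$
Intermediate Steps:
$\frac{-234 + 442}{u - 128} = \frac{-234 + 442}{197 - 128} = \frac{208}{69}$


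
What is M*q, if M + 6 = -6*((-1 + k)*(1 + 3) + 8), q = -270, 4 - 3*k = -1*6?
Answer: 29700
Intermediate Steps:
k = 10/3 (k = 4/3 - (-1)*6/3 = 4/3 - ⅓*(-6) = 4/3 + 2 = 10/3 ≈ 3.3333)
M = -110 (M = -6 - 6*((-1 + 10/3)*(1 + 3) + 8) = -6 - 6*((7/3)*4 + 8) = -6 - 6*(28/3 + 8) = -6 - 6*52/3 = -6 - 104 = -110)
M*q = -110*(-270) = 29700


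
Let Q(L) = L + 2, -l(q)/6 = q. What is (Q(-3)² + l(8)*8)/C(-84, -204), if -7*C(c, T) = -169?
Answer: -2681/169 ≈ -15.864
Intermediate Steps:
l(q) = -6*q
C(c, T) = 169/7 (C(c, T) = -⅐*(-169) = 169/7)
Q(L) = 2 + L
(Q(-3)² + l(8)*8)/C(-84, -204) = ((2 - 3)² - 6*8*8)/(169/7) = ((-1)² - 48*8)*(7/169) = (1 - 384)*(7/169) = -383*7/169 = -2681/169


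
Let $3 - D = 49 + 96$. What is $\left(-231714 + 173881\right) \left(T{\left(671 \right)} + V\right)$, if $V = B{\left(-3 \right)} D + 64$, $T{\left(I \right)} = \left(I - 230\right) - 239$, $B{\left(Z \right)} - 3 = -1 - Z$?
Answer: $25677852$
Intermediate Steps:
$B{\left(Z \right)} = 2 - Z$ ($B{\left(Z \right)} = 3 - \left(1 + Z\right) = 2 - Z$)
$T{\left(I \right)} = -469 + I$ ($T{\left(I \right)} = \left(-230 + I\right) - 239 = -469 + I$)
$D = -142$ ($D = 3 - \left(49 + 96\right) = 3 - 145 = -142$)
$V = -646$ ($V = \left(2 - -3\right) \left(-142\right) + 64 = \left(2 + 3\right) \left(-142\right) + 64 = 5 \left(-142\right) + 64 = -710 + 64 = -646$)
$\left(-231714 + 173881\right) \left(T{\left(671 \right)} + V\right) = \left(-231714 + 173881\right) \left(\left(-469 + 671\right) - 646\right) = - 57833 \left(202 - 646\right) = \left(-57833\right) \left(-444\right) = 25677852$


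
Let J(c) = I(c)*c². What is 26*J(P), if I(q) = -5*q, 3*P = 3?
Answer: -130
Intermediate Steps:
P = 1 (P = (⅓)*3 = 1)
J(c) = -5*c³ (J(c) = (-5*c)*c² = -5*c³)
26*J(P) = 26*(-5*1³) = 26*(-5*1) = 26*(-5) = -130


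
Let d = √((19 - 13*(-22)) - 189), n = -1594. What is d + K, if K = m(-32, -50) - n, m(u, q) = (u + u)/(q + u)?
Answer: 65386/41 + 2*√29 ≈ 1605.6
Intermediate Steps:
m(u, q) = 2*u/(q + u) (m(u, q) = (2*u)/(q + u) = 2*u/(q + u))
d = 2*√29 (d = √((19 + 286) - 189) = √(305 - 189) = √116 = 2*√29 ≈ 10.770)
K = 65386/41 (K = 2*(-32)/(-50 - 32) - 1*(-1594) = 2*(-32)/(-82) + 1594 = 2*(-32)*(-1/82) + 1594 = 32/41 + 1594 = 65386/41 ≈ 1594.8)
d + K = 2*√29 + 65386/41 = 65386/41 + 2*√29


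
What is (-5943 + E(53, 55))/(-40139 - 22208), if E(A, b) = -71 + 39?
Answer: 5975/62347 ≈ 0.095835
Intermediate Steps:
E(A, b) = -32
(-5943 + E(53, 55))/(-40139 - 22208) = (-5943 - 32)/(-40139 - 22208) = -5975/(-62347) = -5975*(-1/62347) = 5975/62347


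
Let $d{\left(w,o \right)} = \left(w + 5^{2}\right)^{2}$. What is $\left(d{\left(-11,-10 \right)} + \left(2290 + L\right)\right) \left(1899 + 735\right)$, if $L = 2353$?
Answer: $12745926$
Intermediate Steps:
$d{\left(w,o \right)} = \left(25 + w\right)^{2}$ ($d{\left(w,o \right)} = \left(w + 25\right)^{2} = \left(25 + w\right)^{2}$)
$\left(d{\left(-11,-10 \right)} + \left(2290 + L\right)\right) \left(1899 + 735\right) = \left(\left(25 - 11\right)^{2} + \left(2290 + 2353\right)\right) \left(1899 + 735\right) = \left(14^{2} + 4643\right) 2634 = \left(196 + 4643\right) 2634 = 4839 \cdot 2634 = 12745926$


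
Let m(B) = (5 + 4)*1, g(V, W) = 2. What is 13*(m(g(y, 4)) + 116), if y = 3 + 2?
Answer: 1625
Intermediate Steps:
y = 5
m(B) = 9 (m(B) = 9*1 = 9)
13*(m(g(y, 4)) + 116) = 13*(9 + 116) = 13*125 = 1625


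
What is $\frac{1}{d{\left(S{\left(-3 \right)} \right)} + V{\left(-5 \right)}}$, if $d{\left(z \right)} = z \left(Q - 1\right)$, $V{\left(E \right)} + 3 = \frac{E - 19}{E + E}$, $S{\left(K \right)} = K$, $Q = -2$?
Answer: $\frac{5}{42} \approx 0.11905$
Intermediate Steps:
$V{\left(E \right)} = -3 + \frac{-19 + E}{2 E}$ ($V{\left(E \right)} = -3 + \frac{E - 19}{E + E} = -3 + \frac{-19 + E}{2 E}$)
$d{\left(z \right)} = - 3 z$ ($d{\left(z \right)} = z \left(-2 - 1\right) = z \left(-3\right) = - 3 z$)
$\frac{1}{d{\left(S{\left(-3 \right)} \right)} + V{\left(-5 \right)}} = \frac{1}{\left(-3\right) \left(-3\right) + \frac{-19 - -25}{2 \left(-5\right)}} = \frac{1}{9 + \frac{1}{2} \left(- \frac{1}{5}\right) \left(-19 + 25\right)} = \frac{1}{9 + \frac{1}{2} \left(- \frac{1}{5}\right) 6} = \frac{1}{9 - \frac{3}{5}} = \frac{1}{\frac{42}{5}} = \frac{5}{42}$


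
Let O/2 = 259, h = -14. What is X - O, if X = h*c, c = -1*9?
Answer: -392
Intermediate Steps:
c = -9
O = 518 (O = 2*259 = 518)
X = 126 (X = -14*(-9) = 126)
X - O = 126 - 1*518 = 126 - 518 = -392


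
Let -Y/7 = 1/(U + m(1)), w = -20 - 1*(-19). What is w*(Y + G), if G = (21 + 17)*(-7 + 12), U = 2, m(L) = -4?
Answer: -387/2 ≈ -193.50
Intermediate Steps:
w = -1 (w = -20 + 19 = -1)
Y = 7/2 (Y = -7/(2 - 4) = -7/(-2) = -7*(-½) = 7/2 ≈ 3.5000)
G = 190 (G = 38*5 = 190)
w*(Y + G) = -(7/2 + 190) = -1*387/2 = -387/2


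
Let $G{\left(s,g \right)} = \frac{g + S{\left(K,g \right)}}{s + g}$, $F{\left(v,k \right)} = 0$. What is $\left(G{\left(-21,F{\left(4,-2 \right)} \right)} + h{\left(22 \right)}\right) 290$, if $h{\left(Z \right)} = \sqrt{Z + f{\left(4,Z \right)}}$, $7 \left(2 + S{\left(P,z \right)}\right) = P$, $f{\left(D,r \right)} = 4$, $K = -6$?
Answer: $\frac{5800}{147} + 290 \sqrt{26} \approx 1518.2$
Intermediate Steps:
$S{\left(P,z \right)} = -2 + \frac{P}{7}$
$G{\left(s,g \right)} = \frac{- \frac{20}{7} + g}{g + s}$ ($G{\left(s,g \right)} = \frac{g + \left(-2 + \frac{1}{7} \left(-6\right)\right)}{s + g} = \frac{g - \frac{20}{7}}{g + s} = \frac{- \frac{20}{7} + g}{g + s}$)
$h{\left(Z \right)} = \sqrt{4 + Z}$ ($h{\left(Z \right)} = \sqrt{Z + 4} = \sqrt{4 + Z}$)
$\left(G{\left(-21,F{\left(4,-2 \right)} \right)} + h{\left(22 \right)}\right) 290 = \left(\frac{- \frac{20}{7} + 0}{0 - 21} + \sqrt{4 + 22}\right) 290 = \left(\frac{1}{-21} \left(- \frac{20}{7}\right) + \sqrt{26}\right) 290 = \left(\left(- \frac{1}{21}\right) \left(- \frac{20}{7}\right) + \sqrt{26}\right) 290 = \left(\frac{20}{147} + \sqrt{26}\right) 290 = \frac{5800}{147} + 290 \sqrt{26}$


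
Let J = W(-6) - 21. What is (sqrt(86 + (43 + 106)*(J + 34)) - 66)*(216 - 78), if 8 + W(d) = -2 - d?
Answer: -9108 + 138*sqrt(1427) ≈ -3895.0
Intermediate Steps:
W(d) = -10 - d (W(d) = -8 + (-2 - d) = -10 - d)
J = -25 (J = (-10 - 1*(-6)) - 21 = (-10 + 6) - 21 = -4 - 21 = -25)
(sqrt(86 + (43 + 106)*(J + 34)) - 66)*(216 - 78) = (sqrt(86 + (43 + 106)*(-25 + 34)) - 66)*(216 - 78) = (sqrt(86 + 149*9) - 66)*138 = (sqrt(86 + 1341) - 66)*138 = (sqrt(1427) - 66)*138 = (-66 + sqrt(1427))*138 = -9108 + 138*sqrt(1427)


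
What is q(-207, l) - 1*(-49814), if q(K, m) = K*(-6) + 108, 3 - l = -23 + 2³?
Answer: 51164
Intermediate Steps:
l = 18 (l = 3 - (-23 + 2³) = 3 - (-23 + 8) = 3 - 1*(-15) = 3 + 15 = 18)
q(K, m) = 108 - 6*K (q(K, m) = -6*K + 108 = 108 - 6*K)
q(-207, l) - 1*(-49814) = (108 - 6*(-207)) - 1*(-49814) = (108 + 1242) + 49814 = 1350 + 49814 = 51164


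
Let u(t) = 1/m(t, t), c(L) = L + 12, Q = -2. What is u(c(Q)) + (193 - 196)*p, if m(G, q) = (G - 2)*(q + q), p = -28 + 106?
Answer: -37439/160 ≈ -233.99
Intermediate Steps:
c(L) = 12 + L
p = 78
m(G, q) = 2*q*(-2 + G) (m(G, q) = (-2 + G)*(2*q) = 2*q*(-2 + G))
u(t) = 1/(2*t*(-2 + t))
u(c(Q)) + (193 - 196)*p = 1/(2*(12 - 2)*(-2 + (12 - 2))) + (193 - 196)*78 = (1/2)/(10*(-2 + 10)) - 3*78 = (1/2)*(1/10)/8 - 234 = (1/2)*(1/10)*(1/8) - 234 = 1/160 - 234 = -37439/160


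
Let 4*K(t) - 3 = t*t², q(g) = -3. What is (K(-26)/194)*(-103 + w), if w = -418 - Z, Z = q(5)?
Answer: 4551407/388 ≈ 11730.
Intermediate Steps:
Z = -3
K(t) = ¾ + t³/4 (K(t) = ¾ + (t*t²)/4 = ¾ + t³/4)
w = -415 (w = -418 - 1*(-3) = -418 + 3 = -415)
(K(-26)/194)*(-103 + w) = ((¾ + (¼)*(-26)³)/194)*(-103 - 415) = ((¾ + (¼)*(-17576))*(1/194))*(-518) = ((¾ - 4394)*(1/194))*(-518) = -17573/4*1/194*(-518) = -17573/776*(-518) = 4551407/388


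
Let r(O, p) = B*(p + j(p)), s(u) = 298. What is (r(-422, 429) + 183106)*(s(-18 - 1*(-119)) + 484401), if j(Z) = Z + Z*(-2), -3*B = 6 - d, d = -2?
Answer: 88751295094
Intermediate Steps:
B = -8/3 (B = -(6 - 1*(-2))/3 = -(6 + 2)/3 = -1/3*8 = -8/3 ≈ -2.6667)
j(Z) = -Z (j(Z) = Z - 2*Z = -Z)
r(O, p) = 0 (r(O, p) = -8*(p - p)/3 = -8/3*0 = 0)
(r(-422, 429) + 183106)*(s(-18 - 1*(-119)) + 484401) = (0 + 183106)*(298 + 484401) = 183106*484699 = 88751295094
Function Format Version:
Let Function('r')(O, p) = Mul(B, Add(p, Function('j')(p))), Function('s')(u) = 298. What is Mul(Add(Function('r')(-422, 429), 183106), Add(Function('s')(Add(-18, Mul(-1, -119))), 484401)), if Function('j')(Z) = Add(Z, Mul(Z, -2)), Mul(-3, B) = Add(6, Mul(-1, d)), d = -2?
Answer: 88751295094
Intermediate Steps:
B = Rational(-8, 3) (B = Mul(Rational(-1, 3), Add(6, Mul(-1, -2))) = Mul(Rational(-1, 3), Add(6, 2)) = Mul(Rational(-1, 3), 8) = Rational(-8, 3) ≈ -2.6667)
Function('j')(Z) = Mul(-1, Z) (Function('j')(Z) = Add(Z, Mul(-2, Z)) = Mul(-1, Z))
Function('r')(O, p) = 0 (Function('r')(O, p) = Mul(Rational(-8, 3), Add(p, Mul(-1, p))) = Mul(Rational(-8, 3), 0) = 0)
Mul(Add(Function('r')(-422, 429), 183106), Add(Function('s')(Add(-18, Mul(-1, -119))), 484401)) = Mul(Add(0, 183106), Add(298, 484401)) = Mul(183106, 484699) = 88751295094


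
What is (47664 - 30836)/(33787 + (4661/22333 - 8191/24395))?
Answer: 9168122166980/18407545682537 ≈ 0.49806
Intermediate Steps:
(47664 - 30836)/(33787 + (4661/22333 - 8191/24395)) = 16828/(33787 + (4661*(1/22333) - 8191*1/24395)) = 16828/(33787 + (4661/22333 - 8191/24395)) = 16828/(33787 - 69224508/544813535) = 16828/(18407545682537/544813535) = 16828*(544813535/18407545682537) = 9168122166980/18407545682537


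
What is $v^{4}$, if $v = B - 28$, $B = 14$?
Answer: $38416$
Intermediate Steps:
$v = -14$ ($v = 14 - 28 = -14$)
$v^{4} = \left(-14\right)^{4} = 38416$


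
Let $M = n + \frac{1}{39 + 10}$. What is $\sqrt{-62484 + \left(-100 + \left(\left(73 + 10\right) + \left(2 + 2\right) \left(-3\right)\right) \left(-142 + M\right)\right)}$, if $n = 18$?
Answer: $\frac{i \sqrt{3497941}}{7} \approx 267.18 i$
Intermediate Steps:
$M = \frac{883}{49}$ ($M = 18 + \frac{1}{39 + 10} = 18 + \frac{1}{49} = \frac{883}{49} \approx 18.02$)
$\sqrt{-62484 + \left(-100 + \left(\left(73 + 10\right) + \left(2 + 2\right) \left(-3\right)\right) \left(-142 + M\right)\right)} = \sqrt{-62484 + \left(-100 + \left(\left(73 + 10\right) + \left(2 + 2\right) \left(-3\right)\right) \left(-142 + \frac{883}{49}\right)\right)} = \sqrt{-62484 + \left(-100 + \left(83 + 4 \left(-3\right)\right) \left(- \frac{6075}{49}\right)\right)} = \sqrt{-62484 + \left(-100 + \left(83 - 12\right) \left(- \frac{6075}{49}\right)\right)} = \sqrt{-62484 + \left(-100 + 71 \left(- \frac{6075}{49}\right)\right)} = \sqrt{-62484 - \frac{436225}{49}} = \sqrt{- \frac{3497941}{49}} = \frac{i \sqrt{3497941}}{7}$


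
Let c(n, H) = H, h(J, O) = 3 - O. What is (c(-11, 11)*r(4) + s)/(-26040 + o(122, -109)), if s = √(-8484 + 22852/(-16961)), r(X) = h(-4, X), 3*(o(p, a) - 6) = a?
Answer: 33/78211 - 6*I*√610256678234/1326536771 ≈ 0.00042194 - 0.0035334*I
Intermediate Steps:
o(p, a) = 6 + a/3
r(X) = 3 - X
s = 2*I*√610256678234/16961 (s = √(-8484 + 22852*(-1/16961)) = √(-8484 - 22852/16961) = √(-143919976/16961) = 2*I*√610256678234/16961 ≈ 92.116*I)
(c(-11, 11)*r(4) + s)/(-26040 + o(122, -109)) = (11*(3 - 1*4) + 2*I*√610256678234/16961)/(-26040 + (6 + (⅓)*(-109))) = (11*(3 - 4) + 2*I*√610256678234/16961)/(-26040 + (6 - 109/3)) = (11*(-1) + 2*I*√610256678234/16961)/(-26040 - 91/3) = (-11 + 2*I*√610256678234/16961)/(-78211/3) = (-11 + 2*I*√610256678234/16961)*(-3/78211) = 33/78211 - 6*I*√610256678234/1326536771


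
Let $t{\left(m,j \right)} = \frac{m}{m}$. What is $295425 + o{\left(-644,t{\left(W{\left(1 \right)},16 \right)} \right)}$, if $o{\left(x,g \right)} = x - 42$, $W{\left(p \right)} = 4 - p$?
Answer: $294739$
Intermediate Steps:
$t{\left(m,j \right)} = 1$
$o{\left(x,g \right)} = -42 + x$ ($o{\left(x,g \right)} = x - 42 = -42 + x$)
$295425 + o{\left(-644,t{\left(W{\left(1 \right)},16 \right)} \right)} = 295425 - 686 = 294739$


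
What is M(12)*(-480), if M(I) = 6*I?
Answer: -34560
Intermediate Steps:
M(12)*(-480) = (6*12)*(-480) = 72*(-480) = -34560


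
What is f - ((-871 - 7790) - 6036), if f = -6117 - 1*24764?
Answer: -16184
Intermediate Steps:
f = -30881 (f = -6117 - 24764 = -30881)
f - ((-871 - 7790) - 6036) = -30881 - ((-871 - 7790) - 6036) = -30881 - (-8661 - 6036) = -30881 - 1*(-14697) = -30881 + 14697 = -16184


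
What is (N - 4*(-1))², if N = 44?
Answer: 2304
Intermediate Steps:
(N - 4*(-1))² = (44 - 4*(-1))² = (44 + 4)² = 48² = 2304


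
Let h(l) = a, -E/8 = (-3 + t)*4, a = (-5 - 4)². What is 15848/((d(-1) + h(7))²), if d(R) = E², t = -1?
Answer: 15848/271096225 ≈ 5.8459e-5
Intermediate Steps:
a = 81 (a = (-9)² = 81)
E = 128 (E = -8*(-3 - 1)*4 = -(-32)*4 = -8*(-16) = 128)
h(l) = 81
d(R) = 16384 (d(R) = 128² = 16384)
15848/((d(-1) + h(7))²) = 15848/((16384 + 81)²) = 15848/(16465²) = 15848/271096225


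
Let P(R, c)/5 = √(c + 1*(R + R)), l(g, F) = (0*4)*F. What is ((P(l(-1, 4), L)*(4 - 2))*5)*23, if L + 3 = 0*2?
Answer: 1150*I*√3 ≈ 1991.9*I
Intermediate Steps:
l(g, F) = 0 (l(g, F) = 0*F = 0)
L = -3 (L = -3 + 0*2 = -3 + 0 = -3)
P(R, c) = 5*√(c + 2*R) (P(R, c) = 5*√(c + 1*(R + R)) = 5*√(c + 1*(2*R)) = 5*√(c + 2*R))
((P(l(-1, 4), L)*(4 - 2))*5)*23 = (((5*√(-3 + 2*0))*(4 - 2))*5)*23 = (((5*√(-3 + 0))*2)*5)*23 = (((5*√(-3))*2)*5)*23 = (((5*(I*√3))*2)*5)*23 = (((5*I*√3)*2)*5)*23 = ((10*I*√3)*5)*23 = (50*I*√3)*23 = 1150*I*√3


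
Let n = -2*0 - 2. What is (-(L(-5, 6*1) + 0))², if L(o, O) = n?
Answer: 4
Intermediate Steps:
n = -2 (n = 0 - 2 = -2)
L(o, O) = -2
(-(L(-5, 6*1) + 0))² = (-(-2 + 0))² = (-1*(-2))² = 2² = 4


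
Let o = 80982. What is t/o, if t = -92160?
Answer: -5120/4499 ≈ -1.1380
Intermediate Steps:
t/o = -92160/80982 = -92160*1/80982 = -5120/4499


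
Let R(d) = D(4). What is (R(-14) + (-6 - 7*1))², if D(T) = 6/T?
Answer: 529/4 ≈ 132.25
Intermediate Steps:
R(d) = 3/2 (R(d) = 6/4 = 6*(¼) = 3/2)
(R(-14) + (-6 - 7*1))² = (3/2 + (-6 - 7*1))² = (3/2 + (-6 - 7))² = (3/2 - 13)² = (-23/2)² = 529/4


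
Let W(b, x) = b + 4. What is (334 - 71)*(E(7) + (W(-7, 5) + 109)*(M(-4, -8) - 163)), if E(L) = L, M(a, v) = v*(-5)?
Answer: -3427153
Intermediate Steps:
M(a, v) = -5*v
W(b, x) = 4 + b
(334 - 71)*(E(7) + (W(-7, 5) + 109)*(M(-4, -8) - 163)) = (334 - 71)*(7 + ((4 - 7) + 109)*(-5*(-8) - 163)) = 263*(7 + (-3 + 109)*(40 - 163)) = 263*(7 + 106*(-123)) = 263*(7 - 13038) = 263*(-13031) = -3427153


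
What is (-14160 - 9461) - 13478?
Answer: -37099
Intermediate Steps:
(-14160 - 9461) - 13478 = -23621 - 13478 = -37099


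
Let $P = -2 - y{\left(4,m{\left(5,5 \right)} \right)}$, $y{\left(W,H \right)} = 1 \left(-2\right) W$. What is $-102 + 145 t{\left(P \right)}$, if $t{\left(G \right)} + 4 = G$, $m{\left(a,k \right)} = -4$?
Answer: $188$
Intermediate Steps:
$y{\left(W,H \right)} = - 2 W$
$P = 6$ ($P = -2 - \left(-2\right) 4 = -2 - -8 = -2 + 8 = 6$)
$t{\left(G \right)} = -4 + G$
$-102 + 145 t{\left(P \right)} = -102 + 145 \left(-4 + 6\right) = -102 + 145 \cdot 2 = -102 + 290 = 188$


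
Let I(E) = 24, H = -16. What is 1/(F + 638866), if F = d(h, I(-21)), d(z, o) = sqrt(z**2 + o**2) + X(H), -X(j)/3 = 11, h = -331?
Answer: 638833/408107491752 - sqrt(110137)/408107491752 ≈ 1.5645e-6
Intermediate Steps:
X(j) = -33 (X(j) = -3*11 = -33)
d(z, o) = -33 + sqrt(o**2 + z**2) (d(z, o) = sqrt(z**2 + o**2) - 33 = sqrt(o**2 + z**2) - 33 = -33 + sqrt(o**2 + z**2))
F = -33 + sqrt(110137) (F = -33 + sqrt(24**2 + (-331)**2) = -33 + sqrt(576 + 109561) = -33 + sqrt(110137) ≈ 298.87)
1/(F + 638866) = 1/((-33 + sqrt(110137)) + 638866) = 1/(638833 + sqrt(110137))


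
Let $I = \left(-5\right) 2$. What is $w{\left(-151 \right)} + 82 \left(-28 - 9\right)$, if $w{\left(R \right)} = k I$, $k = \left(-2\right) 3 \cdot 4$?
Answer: $-2794$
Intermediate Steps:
$I = -10$
$k = -24$ ($k = \left(-6\right) 4 = -24$)
$w{\left(R \right)} = 240$ ($w{\left(R \right)} = \left(-24\right) \left(-10\right) = 240$)
$w{\left(-151 \right)} + 82 \left(-28 - 9\right) = 240 + 82 \left(-28 - 9\right) = 240 + 82 \left(-37\right) = 240 - 3034 = -2794$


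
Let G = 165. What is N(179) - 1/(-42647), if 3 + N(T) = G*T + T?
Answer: 1267085018/42647 ≈ 29711.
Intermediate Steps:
N(T) = -3 + 166*T (N(T) = -3 + (165*T + T) = -3 + 166*T)
N(179) - 1/(-42647) = (-3 + 166*179) - 1/(-42647) = (-3 + 29714) - 1*(-1/42647) = 29711 + 1/42647 = 1267085018/42647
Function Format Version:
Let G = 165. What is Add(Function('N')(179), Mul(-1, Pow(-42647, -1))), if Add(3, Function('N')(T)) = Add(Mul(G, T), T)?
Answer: Rational(1267085018, 42647) ≈ 29711.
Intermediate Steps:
Function('N')(T) = Add(-3, Mul(166, T)) (Function('N')(T) = Add(-3, Add(Mul(165, T), T)) = Add(-3, Mul(166, T)))
Add(Function('N')(179), Mul(-1, Pow(-42647, -1))) = Add(Add(-3, Mul(166, 179)), Mul(-1, Pow(-42647, -1))) = Add(Add(-3, 29714), Mul(-1, Rational(-1, 42647))) = Add(29711, Rational(1, 42647)) = Rational(1267085018, 42647)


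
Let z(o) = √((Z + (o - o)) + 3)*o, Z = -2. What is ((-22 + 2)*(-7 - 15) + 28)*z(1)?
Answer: 468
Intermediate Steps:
z(o) = o (z(o) = √((-2 + (o - o)) + 3)*o = √((-2 + 0) + 3)*o = √(-2 + 3)*o = √1*o = 1*o = o)
((-22 + 2)*(-7 - 15) + 28)*z(1) = ((-22 + 2)*(-7 - 15) + 28)*1 = (-20*(-22) + 28)*1 = (440 + 28)*1 = 468*1 = 468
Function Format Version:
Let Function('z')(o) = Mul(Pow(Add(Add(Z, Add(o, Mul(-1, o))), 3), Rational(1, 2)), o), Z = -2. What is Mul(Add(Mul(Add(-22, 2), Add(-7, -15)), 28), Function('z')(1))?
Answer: 468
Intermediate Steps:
Function('z')(o) = o (Function('z')(o) = Mul(Pow(Add(Add(-2, Add(o, Mul(-1, o))), 3), Rational(1, 2)), o) = Mul(Pow(Add(Add(-2, 0), 3), Rational(1, 2)), o) = Mul(Pow(Add(-2, 3), Rational(1, 2)), o) = Mul(Pow(1, Rational(1, 2)), o) = Mul(1, o) = o)
Mul(Add(Mul(Add(-22, 2), Add(-7, -15)), 28), Function('z')(1)) = Mul(Add(Mul(Add(-22, 2), Add(-7, -15)), 28), 1) = Mul(Add(Mul(-20, -22), 28), 1) = Mul(Add(440, 28), 1) = Mul(468, 1) = 468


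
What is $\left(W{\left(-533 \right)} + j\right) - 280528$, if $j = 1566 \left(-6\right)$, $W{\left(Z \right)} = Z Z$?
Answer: $-5835$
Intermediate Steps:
$W{\left(Z \right)} = Z^{2}$
$j = -9396$
$\left(W{\left(-533 \right)} + j\right) - 280528 = \left(\left(-533\right)^{2} - 9396\right) - 280528 = \left(284089 - 9396\right) - 280528 = 274693 - 280528 = -5835$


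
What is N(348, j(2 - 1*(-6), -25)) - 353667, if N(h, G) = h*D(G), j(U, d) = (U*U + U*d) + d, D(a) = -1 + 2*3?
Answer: -351927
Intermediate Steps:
D(a) = 5 (D(a) = -1 + 6 = 5)
j(U, d) = d + U**2 + U*d (j(U, d) = (U**2 + U*d) + d = d + U**2 + U*d)
N(h, G) = 5*h (N(h, G) = h*5 = 5*h)
N(348, j(2 - 1*(-6), -25)) - 353667 = 5*348 - 353667 = 1740 - 353667 = -351927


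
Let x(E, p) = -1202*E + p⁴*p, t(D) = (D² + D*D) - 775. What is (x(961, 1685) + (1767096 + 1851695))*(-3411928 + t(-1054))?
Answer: -16175743274185358987574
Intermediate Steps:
t(D) = -775 + 2*D² (t(D) = (D² + D²) - 775 = 2*D² - 775 = -775 + 2*D²)
x(E, p) = p⁵ - 1202*E (x(E, p) = -1202*E + p⁵ = p⁵ - 1202*E)
(x(961, 1685) + (1767096 + 1851695))*(-3411928 + t(-1054)) = ((1685⁵ - 1202*961) + (1767096 + 1851695))*(-3411928 + (-775 + 2*(-1054)²)) = ((13583119642053125 - 1155122) + 3618791)*(-3411928 + (-775 + 2*1110916)) = (13583119640898003 + 3618791)*(-3411928 + (-775 + 2221832)) = 13583119644516794*(-3411928 + 2221057) = 13583119644516794*(-1190871) = -16175743274185358987574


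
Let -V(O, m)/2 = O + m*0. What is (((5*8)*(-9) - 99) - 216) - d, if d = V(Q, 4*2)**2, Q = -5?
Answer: -775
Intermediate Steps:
V(O, m) = -2*O (V(O, m) = -2*(O + m*0) = -2*(O + 0) = -2*O)
d = 100 (d = (-2*(-5))**2 = 10**2 = 100)
(((5*8)*(-9) - 99) - 216) - d = (((5*8)*(-9) - 99) - 216) - 1*100 = ((40*(-9) - 99) - 216) - 100 = ((-360 - 99) - 216) - 100 = (-459 - 216) - 100 = -675 - 100 = -775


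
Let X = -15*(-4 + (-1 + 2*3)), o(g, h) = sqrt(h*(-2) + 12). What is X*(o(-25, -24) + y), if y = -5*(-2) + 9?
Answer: -285 - 30*sqrt(15) ≈ -401.19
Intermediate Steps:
o(g, h) = sqrt(12 - 2*h) (o(g, h) = sqrt(-2*h + 12) = sqrt(12 - 2*h))
y = 19 (y = 10 + 9 = 19)
X = -15 (X = -15*(-4 + (-1 + 6)) = -15*(-4 + 5) = -15*1 = -15)
X*(o(-25, -24) + y) = -15*(sqrt(12 - 2*(-24)) + 19) = -15*(sqrt(12 + 48) + 19) = -15*(sqrt(60) + 19) = -15*(2*sqrt(15) + 19) = -15*(19 + 2*sqrt(15)) = -285 - 30*sqrt(15)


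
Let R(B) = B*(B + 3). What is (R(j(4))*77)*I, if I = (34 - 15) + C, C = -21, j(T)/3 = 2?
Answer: -8316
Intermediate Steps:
j(T) = 6 (j(T) = 3*2 = 6)
I = -2 (I = (34 - 15) - 21 = 19 - 21 = -2)
R(B) = B*(3 + B)
(R(j(4))*77)*I = ((6*(3 + 6))*77)*(-2) = ((6*9)*77)*(-2) = (54*77)*(-2) = 4158*(-2) = -8316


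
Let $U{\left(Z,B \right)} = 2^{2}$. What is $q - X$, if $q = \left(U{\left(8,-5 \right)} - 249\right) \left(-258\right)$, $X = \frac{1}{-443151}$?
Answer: $\frac{28011574711}{443151} \approx 63210.0$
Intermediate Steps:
$U{\left(Z,B \right)} = 4$
$X = - \frac{1}{443151} \approx -2.2566 \cdot 10^{-6}$
$q = 63210$ ($q = \left(4 - 249\right) \left(-258\right) = \left(-245\right) \left(-258\right) = 63210$)
$q - X = 63210 - - \frac{1}{443151} = 63210 + \frac{1}{443151} = \frac{28011574711}{443151}$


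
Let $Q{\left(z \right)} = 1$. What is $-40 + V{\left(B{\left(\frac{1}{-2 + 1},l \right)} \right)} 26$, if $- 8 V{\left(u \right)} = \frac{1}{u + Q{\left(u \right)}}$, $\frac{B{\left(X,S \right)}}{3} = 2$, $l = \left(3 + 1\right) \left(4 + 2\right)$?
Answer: $- \frac{1133}{28} \approx -40.464$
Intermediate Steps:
$l = 24$ ($l = 4 \cdot 6 = 24$)
$B{\left(X,S \right)} = 6$ ($B{\left(X,S \right)} = 3 \cdot 2 = 6$)
$V{\left(u \right)} = - \frac{1}{8 \left(1 + u\right)}$ ($V{\left(u \right)} = - \frac{1}{8 \left(u + 1\right)} = - \frac{1}{8 \left(1 + u\right)}$)
$-40 + V{\left(B{\left(\frac{1}{-2 + 1},l \right)} \right)} 26 = -40 + - \frac{1}{8 + 8 \cdot 6} \cdot 26 = -40 + - \frac{1}{8 + 48} \cdot 26 = -40 + - \frac{1}{56} \cdot 26 = -40 + \left(-1\right) \frac{1}{56} \cdot 26 = -40 - \frac{13}{28} = - \frac{1133}{28}$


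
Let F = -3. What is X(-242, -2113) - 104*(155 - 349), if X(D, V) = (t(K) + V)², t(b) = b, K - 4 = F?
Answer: 4480720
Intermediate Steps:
K = 1 (K = 4 - 3 = 1)
X(D, V) = (1 + V)²
X(-242, -2113) - 104*(155 - 349) = (1 - 2113)² - 104*(155 - 349) = (-2112)² - 104*(-194) = 4460544 - 1*(-20176) = 4460544 + 20176 = 4480720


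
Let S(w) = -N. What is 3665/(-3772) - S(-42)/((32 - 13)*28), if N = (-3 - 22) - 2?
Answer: -256453/250838 ≈ -1.0224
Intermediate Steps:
N = -27 (N = -25 - 2 = -27)
S(w) = 27 (S(w) = -1*(-27) = 27)
3665/(-3772) - S(-42)/((32 - 13)*28) = 3665/(-3772) - 27/((32 - 13)*28) = 3665*(-1/3772) - 27/(19*28) = -3665/3772 - 27/532 = -256453/250838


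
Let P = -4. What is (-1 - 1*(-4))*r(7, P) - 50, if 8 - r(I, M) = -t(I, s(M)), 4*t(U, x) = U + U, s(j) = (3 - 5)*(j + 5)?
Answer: -31/2 ≈ -15.500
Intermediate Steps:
s(j) = -10 - 2*j (s(j) = -2*(5 + j) = -10 - 2*j)
t(U, x) = U/2 (t(U, x) = (U + U)/4 = (2*U)/4 = U/2)
r(I, M) = 8 + I/2 (r(I, M) = 8 - (-1)*I/2 = 8 + I/2)
(-1 - 1*(-4))*r(7, P) - 50 = (-1 - 1*(-4))*(8 + (1/2)*7) - 50 = (-1 + 4)*(8 + 7/2) - 50 = 3*(23/2) - 50 = 69/2 - 50 = -31/2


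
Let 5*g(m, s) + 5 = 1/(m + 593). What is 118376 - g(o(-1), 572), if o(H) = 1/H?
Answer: 350395919/2960 ≈ 1.1838e+5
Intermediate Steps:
g(m, s) = -1 + 1/(5*(593 + m)) (g(m, s) = -1 + 1/(5*(m + 593)) = -1 + 1/(5*(593 + m)))
118376 - g(o(-1), 572) = 118376 - (-2964/5 - 1/(-1))/(593 + 1/(-1)) = 118376 - (-2964/5 - 1*(-1))/(593 - 1) = 118376 - (-2964/5 + 1)/592 = 118376 - (-2959)/(592*5) = 118376 - 1*(-2959/2960) = 118376 + 2959/2960 = 350395919/2960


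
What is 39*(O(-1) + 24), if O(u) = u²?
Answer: 975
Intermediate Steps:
39*(O(-1) + 24) = 39*((-1)² + 24) = 39*(1 + 24) = 39*25 = 975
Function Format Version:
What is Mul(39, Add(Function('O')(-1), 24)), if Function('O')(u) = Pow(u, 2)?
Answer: 975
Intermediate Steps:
Mul(39, Add(Function('O')(-1), 24)) = Mul(39, Add(Pow(-1, 2), 24)) = Mul(39, Add(1, 24)) = Mul(39, 25) = 975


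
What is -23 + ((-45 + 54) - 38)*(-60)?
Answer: 1717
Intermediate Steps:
-23 + ((-45 + 54) - 38)*(-60) = -23 + (9 - 38)*(-60) = -23 - 29*(-60) = -23 + 1740 = 1717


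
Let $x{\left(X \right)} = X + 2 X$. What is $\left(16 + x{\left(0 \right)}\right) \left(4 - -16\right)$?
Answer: $320$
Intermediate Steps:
$x{\left(X \right)} = 3 X$
$\left(16 + x{\left(0 \right)}\right) \left(4 - -16\right) = \left(16 + 3 \cdot 0\right) \left(4 - -16\right) = \left(16 + 0\right) \left(4 + 16\right) = 16 \cdot 20 = 320$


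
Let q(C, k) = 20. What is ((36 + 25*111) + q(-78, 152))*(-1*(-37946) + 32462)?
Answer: 199325048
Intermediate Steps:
((36 + 25*111) + q(-78, 152))*(-1*(-37946) + 32462) = ((36 + 25*111) + 20)*(-1*(-37946) + 32462) = ((36 + 2775) + 20)*(37946 + 32462) = (2811 + 20)*70408 = 2831*70408 = 199325048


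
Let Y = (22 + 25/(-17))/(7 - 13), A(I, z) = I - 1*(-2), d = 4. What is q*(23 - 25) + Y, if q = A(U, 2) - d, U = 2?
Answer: -349/102 ≈ -3.4216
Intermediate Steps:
A(I, z) = 2 + I (A(I, z) = I + 2 = 2 + I)
q = 0 (q = (2 + 2) - 1*4 = 4 - 4 = 0)
Y = -349/102 (Y = (22 + 25*(-1/17))/(-6) = (22 - 25/17)*(-⅙) = (349/17)*(-⅙) = -349/102 ≈ -3.4216)
q*(23 - 25) + Y = 0*(23 - 25) - 349/102 = 0*(-2) - 349/102 = 0 - 349/102 = -349/102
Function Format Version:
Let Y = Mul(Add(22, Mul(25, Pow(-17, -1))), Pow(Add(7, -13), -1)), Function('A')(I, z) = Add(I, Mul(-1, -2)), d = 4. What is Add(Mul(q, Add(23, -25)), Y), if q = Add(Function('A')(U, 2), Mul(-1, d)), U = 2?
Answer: Rational(-349, 102) ≈ -3.4216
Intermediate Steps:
Function('A')(I, z) = Add(2, I) (Function('A')(I, z) = Add(I, 2) = Add(2, I))
q = 0 (q = Add(Add(2, 2), Mul(-1, 4)) = Add(4, -4) = 0)
Y = Rational(-349, 102) (Y = Mul(Add(22, Mul(25, Rational(-1, 17))), Pow(-6, -1)) = Mul(Add(22, Rational(-25, 17)), Rational(-1, 6)) = Mul(Rational(349, 17), Rational(-1, 6)) = Rational(-349, 102) ≈ -3.4216)
Add(Mul(q, Add(23, -25)), Y) = Add(Mul(0, Add(23, -25)), Rational(-349, 102)) = Add(Mul(0, -2), Rational(-349, 102)) = Add(0, Rational(-349, 102)) = Rational(-349, 102)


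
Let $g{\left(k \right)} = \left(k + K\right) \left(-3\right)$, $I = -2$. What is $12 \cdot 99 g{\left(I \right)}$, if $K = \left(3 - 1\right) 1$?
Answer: $0$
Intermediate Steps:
$K = 2$ ($K = 2 \cdot 1 = 2$)
$g{\left(k \right)} = -6 - 3 k$ ($g{\left(k \right)} = \left(k + 2\right) \left(-3\right) = \left(2 + k\right) \left(-3\right) = -6 - 3 k$)
$12 \cdot 99 g{\left(I \right)} = 12 \cdot 99 \left(-6 - -6\right) = 1188 \left(-6 + 6\right) = 1188 \cdot 0 = 0$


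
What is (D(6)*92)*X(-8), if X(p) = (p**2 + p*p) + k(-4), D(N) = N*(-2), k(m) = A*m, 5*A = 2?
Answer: -697728/5 ≈ -1.3955e+5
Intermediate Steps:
A = 2/5 (A = (1/5)*2 = 2/5 ≈ 0.40000)
k(m) = 2*m/5
D(N) = -2*N
X(p) = -8/5 + 2*p**2 (X(p) = (p**2 + p*p) + (2/5)*(-4) = (p**2 + p**2) - 8/5 = 2*p**2 - 8/5 = -8/5 + 2*p**2)
(D(6)*92)*X(-8) = (-2*6*92)*(-8/5 + 2*(-8)**2) = (-12*92)*(-8/5 + 2*64) = -1104*(-8/5 + 128) = -1104*632/5 = -697728/5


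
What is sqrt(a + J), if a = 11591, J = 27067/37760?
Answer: sqrt(258244903930)/4720 ≈ 107.66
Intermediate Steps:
J = 27067/37760 (J = 27067*(1/37760) = 27067/37760 ≈ 0.71682)
sqrt(a + J) = sqrt(11591 + 27067/37760) = sqrt(437703227/37760) = sqrt(258244903930)/4720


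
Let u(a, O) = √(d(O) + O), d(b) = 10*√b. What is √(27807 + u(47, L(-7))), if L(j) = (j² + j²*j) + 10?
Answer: √(27807 + 2*√(-71 + 5*I*√71)) ≈ 166.77 + 0.0525*I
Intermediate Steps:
L(j) = 10 + j² + j³ (L(j) = (j² + j³) + 10 = 10 + j² + j³)
u(a, O) = √(O + 10*√O) (u(a, O) = √(10*√O + O) = √(O + 10*√O))
√(27807 + u(47, L(-7))) = √(27807 + √((10 + (-7)² + (-7)³) + 10*√(10 + (-7)² + (-7)³))) = √(27807 + √((10 + 49 - 343) + 10*√(10 + 49 - 343))) = √(27807 + √(-284 + 10*√(-284))) = √(27807 + √(-284 + 10*(2*I*√71))) = √(27807 + √(-284 + 20*I*√71))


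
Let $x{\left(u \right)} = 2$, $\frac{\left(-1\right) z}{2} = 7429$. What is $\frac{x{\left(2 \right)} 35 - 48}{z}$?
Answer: $- \frac{11}{7429} \approx -0.0014807$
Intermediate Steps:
$z = -14858$ ($z = \left(-2\right) 7429 = -14858$)
$\frac{x{\left(2 \right)} 35 - 48}{z} = \frac{2 \cdot 35 - 48}{-14858} = \left(70 - 48\right) \left(- \frac{1}{14858}\right) = 22 \left(- \frac{1}{14858}\right) = - \frac{11}{7429}$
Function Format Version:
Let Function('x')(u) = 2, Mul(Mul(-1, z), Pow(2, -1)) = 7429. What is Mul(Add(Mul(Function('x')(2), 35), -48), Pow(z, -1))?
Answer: Rational(-11, 7429) ≈ -0.0014807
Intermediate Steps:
z = -14858 (z = Mul(-2, 7429) = -14858)
Mul(Add(Mul(Function('x')(2), 35), -48), Pow(z, -1)) = Mul(Add(Mul(2, 35), -48), Pow(-14858, -1)) = Mul(Add(70, -48), Rational(-1, 14858)) = Mul(22, Rational(-1, 14858)) = Rational(-11, 7429)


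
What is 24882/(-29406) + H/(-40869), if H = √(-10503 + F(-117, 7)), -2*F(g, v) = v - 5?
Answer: -11/13 - 2*I*√2626/40869 ≈ -0.84615 - 0.0025077*I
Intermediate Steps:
F(g, v) = 5/2 - v/2 (F(g, v) = -(v - 5)/2 = -(-5 + v)/2 = 5/2 - v/2)
H = 2*I*√2626 (H = √(-10503 + (5/2 - ½*7)) = √(-10503 + (5/2 - 7/2)) = √(-10503 - 1) = √(-10504) = 2*I*√2626 ≈ 102.49*I)
24882/(-29406) + H/(-40869) = 24882/(-29406) + (2*I*√2626)/(-40869) = 24882*(-1/29406) + (2*I*√2626)*(-1/40869) = -11/13 - 2*I*√2626/40869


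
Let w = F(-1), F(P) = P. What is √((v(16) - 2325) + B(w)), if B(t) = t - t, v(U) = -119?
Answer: 2*I*√611 ≈ 49.437*I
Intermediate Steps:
w = -1
B(t) = 0
√((v(16) - 2325) + B(w)) = √((-119 - 2325) + 0) = √(-2444 + 0) = √(-2444) = 2*I*√611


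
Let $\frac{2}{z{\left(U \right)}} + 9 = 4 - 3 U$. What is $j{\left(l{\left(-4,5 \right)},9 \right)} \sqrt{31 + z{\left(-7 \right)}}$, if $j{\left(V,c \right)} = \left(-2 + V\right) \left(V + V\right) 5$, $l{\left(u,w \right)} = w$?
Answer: $\frac{75 \sqrt{498}}{2} \approx 836.85$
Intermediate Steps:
$z{\left(U \right)} = \frac{2}{-5 - 3 U}$ ($z{\left(U \right)} = \frac{2}{-9 - \left(-4 + 3 U\right)} = \frac{2}{-5 - 3 U}$)
$j{\left(V,c \right)} = 10 V \left(-2 + V\right)$ ($j{\left(V,c \right)} = \left(-2 + V\right) 2 V 5 = 2 V \left(-2 + V\right) 5 = 10 V \left(-2 + V\right)$)
$j{\left(l{\left(-4,5 \right)},9 \right)} \sqrt{31 + z{\left(-7 \right)}} = 10 \cdot 5 \left(-2 + 5\right) \sqrt{31 - \frac{2}{5 + 3 \left(-7\right)}} = 10 \cdot 5 \cdot 3 \sqrt{31 - \frac{2}{5 - 21}} = 150 \sqrt{31 - \frac{2}{-16}} = 150 \sqrt{31 - - \frac{1}{8}} = 150 \sqrt{31 + \frac{1}{8}} = 150 \sqrt{\frac{249}{8}} = 150 \frac{\sqrt{498}}{4} = \frac{75 \sqrt{498}}{2}$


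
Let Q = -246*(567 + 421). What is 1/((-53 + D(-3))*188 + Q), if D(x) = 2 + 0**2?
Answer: -1/252636 ≈ -3.9583e-6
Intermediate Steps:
D(x) = 2 (D(x) = 2 + 0 = 2)
Q = -243048 (Q = -246*988 = -243048)
1/((-53 + D(-3))*188 + Q) = 1/((-53 + 2)*188 - 243048) = 1/(-51*188 - 243048) = 1/(-9588 - 243048) = 1/(-252636) = -1/252636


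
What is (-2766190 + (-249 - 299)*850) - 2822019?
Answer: -6054009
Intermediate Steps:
(-2766190 + (-249 - 299)*850) - 2822019 = (-2766190 - 548*850) - 2822019 = (-2766190 - 465800) - 2822019 = -3231990 - 2822019 = -6054009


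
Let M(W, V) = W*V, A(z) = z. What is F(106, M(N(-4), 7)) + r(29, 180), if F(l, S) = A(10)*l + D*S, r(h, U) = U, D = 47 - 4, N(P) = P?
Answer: 36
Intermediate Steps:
D = 43
M(W, V) = V*W
F(l, S) = 10*l + 43*S
F(106, M(N(-4), 7)) + r(29, 180) = (10*106 + 43*(7*(-4))) + 180 = (1060 + 43*(-28)) + 180 = (1060 - 1204) + 180 = -144 + 180 = 36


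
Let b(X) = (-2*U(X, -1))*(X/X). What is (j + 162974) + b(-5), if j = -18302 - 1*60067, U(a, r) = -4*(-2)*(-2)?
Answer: 84637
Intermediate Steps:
U(a, r) = -16 (U(a, r) = 8*(-2) = -16)
b(X) = 32 (b(X) = (-2*(-16))*(X/X) = 32*1 = 32)
j = -78369 (j = -18302 - 60067 = -78369)
(j + 162974) + b(-5) = (-78369 + 162974) + 32 = 84605 + 32 = 84637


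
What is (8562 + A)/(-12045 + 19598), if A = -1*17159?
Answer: -8597/7553 ≈ -1.1382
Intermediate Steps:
A = -17159
(8562 + A)/(-12045 + 19598) = (8562 - 17159)/(-12045 + 19598) = -8597/7553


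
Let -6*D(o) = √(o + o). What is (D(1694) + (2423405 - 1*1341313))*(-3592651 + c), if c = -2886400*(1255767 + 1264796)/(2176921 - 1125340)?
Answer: -11960705438659189652/1051581 + 121586482318741*√7/3154743 ≈ -1.1374e+13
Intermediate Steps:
D(o) = -√2*√o/6 (D(o) = -√(o + o)/6 = -√2*√o/6)
c = -7275353043200/1051581 (c = -2886400/(1051581/2520563) = -2886400/(1051581*(1/2520563)) = -2886400/1051581/2520563 = -2886400*2520563/1051581 = -7275353043200/1051581 ≈ -6.9185e+6)
(D(1694) + (2423405 - 1*1341313))*(-3592651 + c) = (-√2*√1694/6 + (2423405 - 1*1341313))*(-3592651 - 7275353043200/1051581) = (-√2*11*√14/6 + (2423405 - 1341313))*(-11053316574431/1051581) = (-11*√7/3 + 1082092)*(-11053316574431/1051581) = (1082092 - 11*√7/3)*(-11053316574431/1051581) = -11960705438659189652/1051581 + 121586482318741*√7/3154743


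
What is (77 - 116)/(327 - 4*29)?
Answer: -39/211 ≈ -0.18483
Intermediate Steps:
(77 - 116)/(327 - 4*29) = -39/(327 - 116) = -39/211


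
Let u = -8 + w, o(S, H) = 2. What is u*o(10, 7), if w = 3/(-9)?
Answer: -50/3 ≈ -16.667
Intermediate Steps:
w = -1/3 (w = 3*(-1/9) = -1/3 ≈ -0.33333)
u = -25/3 (u = -8 - 1/3 = -25/3 ≈ -8.3333)
u*o(10, 7) = -25/3*2 = -50/3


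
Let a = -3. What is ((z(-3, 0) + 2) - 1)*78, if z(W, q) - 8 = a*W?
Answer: 1404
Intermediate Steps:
z(W, q) = 8 - 3*W
((z(-3, 0) + 2) - 1)*78 = (((8 - 3*(-3)) + 2) - 1)*78 = (((8 + 9) + 2) - 1)*78 = ((17 + 2) - 1)*78 = (19 - 1)*78 = 18*78 = 1404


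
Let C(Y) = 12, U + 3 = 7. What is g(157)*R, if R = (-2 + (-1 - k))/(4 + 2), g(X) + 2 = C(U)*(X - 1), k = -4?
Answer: 935/3 ≈ 311.67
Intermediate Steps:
U = 4 (U = -3 + 7 = 4)
g(X) = -14 + 12*X (g(X) = -2 + 12*(X - 1) = -2 + 12*(-1 + X) = -2 + (-12 + 12*X) = -14 + 12*X)
R = ⅙ (R = (-2 + (-1 - 1*(-4)))/(4 + 2) = (-2 + (-1 + 4))/6 = (-2 + 3)*(⅙) = 1*(⅙) = ⅙ ≈ 0.16667)
g(157)*R = (-14 + 12*157)*(⅙) = (-14 + 1884)*(⅙) = 1870*(⅙) = 935/3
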